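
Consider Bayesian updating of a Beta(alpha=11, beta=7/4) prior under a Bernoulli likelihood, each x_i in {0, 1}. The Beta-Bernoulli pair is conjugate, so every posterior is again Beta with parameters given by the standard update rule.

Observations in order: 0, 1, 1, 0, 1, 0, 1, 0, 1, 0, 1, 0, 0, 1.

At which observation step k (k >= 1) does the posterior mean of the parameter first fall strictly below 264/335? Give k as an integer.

obs 1: x=0 → posterior Beta(11, 11/4)
obs 2: x=1 → posterior Beta(12, 11/4)
obs 3: x=1 → posterior Beta(13, 11/4)
obs 4: x=0 → posterior Beta(13, 15/4)
obs 5: x=1 → posterior Beta(14, 15/4)
obs 6: x=0 → posterior Beta(14, 19/4)
obs 7: x=1 → posterior Beta(15, 19/4)
obs 8: x=0 → posterior Beta(15, 23/4)
obs 9: x=1 → posterior Beta(16, 23/4)
obs 10: x=0 → posterior Beta(16, 27/4)
obs 11: x=1 → posterior Beta(17, 27/4)
obs 12: x=0 → posterior Beta(17, 31/4)
obs 13: x=0 → posterior Beta(17, 35/4)
obs 14: x=1 → posterior Beta(18, 35/4)

k = 4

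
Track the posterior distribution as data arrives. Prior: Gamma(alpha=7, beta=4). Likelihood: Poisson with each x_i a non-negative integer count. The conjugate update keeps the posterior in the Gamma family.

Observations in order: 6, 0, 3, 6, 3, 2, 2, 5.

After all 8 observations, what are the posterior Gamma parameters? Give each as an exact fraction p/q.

obs 1: x=6 → posterior Gamma(13, 5)
obs 2: x=0 → posterior Gamma(13, 6)
obs 3: x=3 → posterior Gamma(16, 7)
obs 4: x=6 → posterior Gamma(22, 8)
obs 5: x=3 → posterior Gamma(25, 9)
obs 6: x=2 → posterior Gamma(27, 10)
obs 7: x=2 → posterior Gamma(29, 11)
obs 8: x=5 → posterior Gamma(34, 12)

alpha=34, beta=12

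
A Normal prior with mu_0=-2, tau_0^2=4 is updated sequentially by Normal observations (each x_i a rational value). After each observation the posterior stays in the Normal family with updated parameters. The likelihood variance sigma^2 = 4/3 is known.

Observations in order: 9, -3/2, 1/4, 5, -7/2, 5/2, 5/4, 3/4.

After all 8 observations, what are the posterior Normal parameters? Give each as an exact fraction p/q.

mu_0=157/100, tau_0^2=4/25

obs 1: x=9 → posterior Normal(25/4, 1)
obs 2: x=-3/2 → posterior Normal(41/14, 4/7)
obs 3: x=1/4 → posterior Normal(17/8, 2/5)
obs 4: x=5 → posterior Normal(145/52, 4/13)
obs 5: x=-7/2 → posterior Normal(103/64, 1/4)
obs 6: x=5/2 → posterior Normal(7/4, 4/19)
obs 7: x=5/4 → posterior Normal(37/22, 2/11)
obs 8: x=3/4 → posterior Normal(157/100, 4/25)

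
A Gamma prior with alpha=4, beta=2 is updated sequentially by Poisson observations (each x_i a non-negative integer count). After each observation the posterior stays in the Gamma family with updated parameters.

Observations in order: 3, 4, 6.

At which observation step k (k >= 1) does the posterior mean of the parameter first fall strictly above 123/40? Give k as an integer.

k = 3

obs 1: x=3 → posterior Gamma(7, 3)
obs 2: x=4 → posterior Gamma(11, 4)
obs 3: x=6 → posterior Gamma(17, 5)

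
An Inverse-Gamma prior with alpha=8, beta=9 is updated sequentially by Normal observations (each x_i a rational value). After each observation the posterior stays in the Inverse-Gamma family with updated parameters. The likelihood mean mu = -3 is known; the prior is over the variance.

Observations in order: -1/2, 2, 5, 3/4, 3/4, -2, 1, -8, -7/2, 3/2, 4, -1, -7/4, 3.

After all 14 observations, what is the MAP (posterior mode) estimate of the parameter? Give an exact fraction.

obs 1: x=-1/2 → posterior Inverse-Gamma(17/2, 97/8)
obs 2: x=2 → posterior Inverse-Gamma(9, 197/8)
obs 3: x=5 → posterior Inverse-Gamma(19/2, 453/8)
obs 4: x=3/4 → posterior Inverse-Gamma(10, 2037/32)
obs 5: x=3/4 → posterior Inverse-Gamma(21/2, 1131/16)
obs 6: x=-2 → posterior Inverse-Gamma(11, 1139/16)
obs 7: x=1 → posterior Inverse-Gamma(23/2, 1267/16)
obs 8: x=-8 → posterior Inverse-Gamma(12, 1467/16)
obs 9: x=-7/2 → posterior Inverse-Gamma(25/2, 1469/16)
obs 10: x=3/2 → posterior Inverse-Gamma(13, 1631/16)
obs 11: x=4 → posterior Inverse-Gamma(27/2, 2023/16)
obs 12: x=-1 → posterior Inverse-Gamma(14, 2055/16)
obs 13: x=-7/4 → posterior Inverse-Gamma(29/2, 4135/32)
obs 14: x=3 → posterior Inverse-Gamma(15, 4711/32)

4711/512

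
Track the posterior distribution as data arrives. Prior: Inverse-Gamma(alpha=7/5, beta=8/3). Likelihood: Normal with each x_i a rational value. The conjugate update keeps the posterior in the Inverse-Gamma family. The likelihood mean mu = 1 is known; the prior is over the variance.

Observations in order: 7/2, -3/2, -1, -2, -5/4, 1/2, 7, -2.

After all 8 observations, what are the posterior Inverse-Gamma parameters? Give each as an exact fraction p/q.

alpha=27/5, beta=3895/96

obs 1: x=7/2 → posterior Inverse-Gamma(19/10, 139/24)
obs 2: x=-3/2 → posterior Inverse-Gamma(12/5, 107/12)
obs 3: x=-1 → posterior Inverse-Gamma(29/10, 131/12)
obs 4: x=-2 → posterior Inverse-Gamma(17/5, 185/12)
obs 5: x=-5/4 → posterior Inverse-Gamma(39/10, 1723/96)
obs 6: x=1/2 → posterior Inverse-Gamma(22/5, 1735/96)
obs 7: x=7 → posterior Inverse-Gamma(49/10, 3463/96)
obs 8: x=-2 → posterior Inverse-Gamma(27/5, 3895/96)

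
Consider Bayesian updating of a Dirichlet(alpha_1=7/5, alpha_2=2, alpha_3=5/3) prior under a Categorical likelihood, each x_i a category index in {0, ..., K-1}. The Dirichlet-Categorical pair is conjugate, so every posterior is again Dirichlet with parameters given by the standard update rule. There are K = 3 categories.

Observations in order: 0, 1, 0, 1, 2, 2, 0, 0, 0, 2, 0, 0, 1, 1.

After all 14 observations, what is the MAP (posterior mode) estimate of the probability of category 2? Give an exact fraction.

55/241

obs 1: x=0 → posterior Dirichlet(12/5, 2, 5/3)
obs 2: x=1 → posterior Dirichlet(12/5, 3, 5/3)
obs 3: x=0 → posterior Dirichlet(17/5, 3, 5/3)
obs 4: x=1 → posterior Dirichlet(17/5, 4, 5/3)
obs 5: x=2 → posterior Dirichlet(17/5, 4, 8/3)
obs 6: x=2 → posterior Dirichlet(17/5, 4, 11/3)
obs 7: x=0 → posterior Dirichlet(22/5, 4, 11/3)
obs 8: x=0 → posterior Dirichlet(27/5, 4, 11/3)
obs 9: x=0 → posterior Dirichlet(32/5, 4, 11/3)
obs 10: x=2 → posterior Dirichlet(32/5, 4, 14/3)
obs 11: x=0 → posterior Dirichlet(37/5, 4, 14/3)
obs 12: x=0 → posterior Dirichlet(42/5, 4, 14/3)
obs 13: x=1 → posterior Dirichlet(42/5, 5, 14/3)
obs 14: x=1 → posterior Dirichlet(42/5, 6, 14/3)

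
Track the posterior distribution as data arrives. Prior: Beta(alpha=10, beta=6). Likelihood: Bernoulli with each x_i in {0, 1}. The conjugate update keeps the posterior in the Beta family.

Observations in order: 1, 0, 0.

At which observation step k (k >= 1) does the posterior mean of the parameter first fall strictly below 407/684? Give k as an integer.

k = 3

obs 1: x=1 → posterior Beta(11, 6)
obs 2: x=0 → posterior Beta(11, 7)
obs 3: x=0 → posterior Beta(11, 8)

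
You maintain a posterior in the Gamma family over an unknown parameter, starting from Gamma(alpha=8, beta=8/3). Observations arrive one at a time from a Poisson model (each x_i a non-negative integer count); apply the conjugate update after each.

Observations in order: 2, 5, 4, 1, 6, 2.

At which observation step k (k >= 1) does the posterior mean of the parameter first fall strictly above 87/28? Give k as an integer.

obs 1: x=2 → posterior Gamma(10, 11/3)
obs 2: x=5 → posterior Gamma(15, 14/3)
obs 3: x=4 → posterior Gamma(19, 17/3)
obs 4: x=1 → posterior Gamma(20, 20/3)
obs 5: x=6 → posterior Gamma(26, 23/3)
obs 6: x=2 → posterior Gamma(28, 26/3)

k = 2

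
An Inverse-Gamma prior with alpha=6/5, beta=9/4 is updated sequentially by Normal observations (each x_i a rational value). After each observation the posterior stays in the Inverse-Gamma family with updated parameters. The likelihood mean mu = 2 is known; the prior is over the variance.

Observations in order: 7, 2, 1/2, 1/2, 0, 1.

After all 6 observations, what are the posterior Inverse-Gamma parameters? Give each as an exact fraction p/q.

obs 1: x=7 → posterior Inverse-Gamma(17/10, 59/4)
obs 2: x=2 → posterior Inverse-Gamma(11/5, 59/4)
obs 3: x=1/2 → posterior Inverse-Gamma(27/10, 127/8)
obs 4: x=1/2 → posterior Inverse-Gamma(16/5, 17)
obs 5: x=0 → posterior Inverse-Gamma(37/10, 19)
obs 6: x=1 → posterior Inverse-Gamma(21/5, 39/2)

alpha=21/5, beta=39/2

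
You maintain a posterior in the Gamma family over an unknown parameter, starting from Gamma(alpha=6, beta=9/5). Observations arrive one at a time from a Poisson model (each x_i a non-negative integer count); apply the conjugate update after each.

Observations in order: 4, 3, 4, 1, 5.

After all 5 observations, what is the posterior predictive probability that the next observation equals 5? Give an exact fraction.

120390702784779137177055005612179456000000/1010419875127391724417079267922920027848831

obs 1: x=4 → posterior Gamma(10, 14/5)
obs 2: x=3 → posterior Gamma(13, 19/5)
obs 3: x=4 → posterior Gamma(17, 24/5)
obs 4: x=1 → posterior Gamma(18, 29/5)
obs 5: x=5 → posterior Gamma(23, 34/5)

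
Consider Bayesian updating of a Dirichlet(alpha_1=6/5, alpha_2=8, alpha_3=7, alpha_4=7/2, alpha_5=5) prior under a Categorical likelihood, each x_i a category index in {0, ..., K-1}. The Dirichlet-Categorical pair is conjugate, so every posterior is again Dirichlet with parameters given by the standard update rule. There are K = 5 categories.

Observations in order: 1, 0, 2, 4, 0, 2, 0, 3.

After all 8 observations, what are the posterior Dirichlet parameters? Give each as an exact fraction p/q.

obs 1: x=1 → posterior Dirichlet(6/5, 9, 7, 7/2, 5)
obs 2: x=0 → posterior Dirichlet(11/5, 9, 7, 7/2, 5)
obs 3: x=2 → posterior Dirichlet(11/5, 9, 8, 7/2, 5)
obs 4: x=4 → posterior Dirichlet(11/5, 9, 8, 7/2, 6)
obs 5: x=0 → posterior Dirichlet(16/5, 9, 8, 7/2, 6)
obs 6: x=2 → posterior Dirichlet(16/5, 9, 9, 7/2, 6)
obs 7: x=0 → posterior Dirichlet(21/5, 9, 9, 7/2, 6)
obs 8: x=3 → posterior Dirichlet(21/5, 9, 9, 9/2, 6)

alpha_1=21/5, alpha_2=9, alpha_3=9, alpha_4=9/2, alpha_5=6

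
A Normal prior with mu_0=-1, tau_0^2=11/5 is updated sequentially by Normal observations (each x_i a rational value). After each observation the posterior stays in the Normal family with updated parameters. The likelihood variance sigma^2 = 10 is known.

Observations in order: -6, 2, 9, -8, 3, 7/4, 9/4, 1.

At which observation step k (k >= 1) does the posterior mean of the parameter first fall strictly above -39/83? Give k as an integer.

obs 1: x=-6 → posterior Normal(-116/61, 110/61)
obs 2: x=2 → posterior Normal(-47/36, 55/36)
obs 3: x=9 → posterior Normal(5/83, 110/83)
obs 4: x=-8 → posterior Normal(-83/94, 55/47)
obs 5: x=3 → posterior Normal(-10/21, 22/21)
obs 6: x=7/4 → posterior Normal(-123/464, 55/58)
obs 7: x=9/4 → posterior Normal(-6/127, 110/127)
obs 8: x=1 → posterior Normal(5/138, 55/69)

k = 3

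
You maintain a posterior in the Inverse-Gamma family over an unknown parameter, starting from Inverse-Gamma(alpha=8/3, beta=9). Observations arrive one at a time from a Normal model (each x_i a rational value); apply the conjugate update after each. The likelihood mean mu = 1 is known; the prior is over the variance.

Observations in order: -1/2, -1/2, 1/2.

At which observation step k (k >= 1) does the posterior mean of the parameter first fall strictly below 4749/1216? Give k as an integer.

obs 1: x=-1/2 → posterior Inverse-Gamma(19/6, 81/8)
obs 2: x=-1/2 → posterior Inverse-Gamma(11/3, 45/4)
obs 3: x=1/2 → posterior Inverse-Gamma(25/6, 91/8)

k = 3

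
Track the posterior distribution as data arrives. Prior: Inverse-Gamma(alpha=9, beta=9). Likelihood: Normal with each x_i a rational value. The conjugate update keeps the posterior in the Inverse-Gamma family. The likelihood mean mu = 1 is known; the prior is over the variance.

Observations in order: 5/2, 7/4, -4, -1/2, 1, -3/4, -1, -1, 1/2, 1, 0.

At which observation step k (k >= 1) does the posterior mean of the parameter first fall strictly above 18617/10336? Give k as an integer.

k = 3

obs 1: x=5/2 → posterior Inverse-Gamma(19/2, 81/8)
obs 2: x=7/4 → posterior Inverse-Gamma(10, 333/32)
obs 3: x=-4 → posterior Inverse-Gamma(21/2, 733/32)
obs 4: x=-1/2 → posterior Inverse-Gamma(11, 769/32)
obs 5: x=1 → posterior Inverse-Gamma(23/2, 769/32)
obs 6: x=-3/4 → posterior Inverse-Gamma(12, 409/16)
obs 7: x=-1 → posterior Inverse-Gamma(25/2, 441/16)
obs 8: x=-1 → posterior Inverse-Gamma(13, 473/16)
obs 9: x=1/2 → posterior Inverse-Gamma(27/2, 475/16)
obs 10: x=1 → posterior Inverse-Gamma(14, 475/16)
obs 11: x=0 → posterior Inverse-Gamma(29/2, 483/16)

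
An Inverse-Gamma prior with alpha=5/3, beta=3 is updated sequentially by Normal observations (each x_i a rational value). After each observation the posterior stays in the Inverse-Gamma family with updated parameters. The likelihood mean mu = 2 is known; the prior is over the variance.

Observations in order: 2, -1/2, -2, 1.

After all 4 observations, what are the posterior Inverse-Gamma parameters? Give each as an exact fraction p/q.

alpha=11/3, beta=117/8

obs 1: x=2 → posterior Inverse-Gamma(13/6, 3)
obs 2: x=-1/2 → posterior Inverse-Gamma(8/3, 49/8)
obs 3: x=-2 → posterior Inverse-Gamma(19/6, 113/8)
obs 4: x=1 → posterior Inverse-Gamma(11/3, 117/8)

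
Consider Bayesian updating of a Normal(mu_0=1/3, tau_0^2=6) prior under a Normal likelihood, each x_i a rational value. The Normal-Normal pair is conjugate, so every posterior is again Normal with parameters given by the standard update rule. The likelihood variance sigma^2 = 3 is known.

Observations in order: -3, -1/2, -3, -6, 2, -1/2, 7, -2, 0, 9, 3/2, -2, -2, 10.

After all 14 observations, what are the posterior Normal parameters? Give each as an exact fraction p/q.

obs 1: x=-3 → posterior Normal(-17/9, 2)
obs 2: x=-1/2 → posterior Normal(-4/3, 6/5)
obs 3: x=-3 → posterior Normal(-38/21, 6/7)
obs 4: x=-6 → posterior Normal(-74/27, 2/3)
obs 5: x=2 → posterior Normal(-62/33, 6/11)
obs 6: x=-1/2 → posterior Normal(-5/3, 6/13)
obs 7: x=7 → posterior Normal(-23/45, 2/5)
obs 8: x=-2 → posterior Normal(-35/51, 6/17)
obs 9: x=0 → posterior Normal(-35/57, 6/19)
obs 10: x=9 → posterior Normal(19/63, 2/7)
obs 11: x=3/2 → posterior Normal(28/69, 6/23)
obs 12: x=-2 → posterior Normal(16/75, 6/25)
obs 13: x=-2 → posterior Normal(4/81, 2/9)
obs 14: x=10 → posterior Normal(64/87, 6/29)

mu_0=64/87, tau_0^2=6/29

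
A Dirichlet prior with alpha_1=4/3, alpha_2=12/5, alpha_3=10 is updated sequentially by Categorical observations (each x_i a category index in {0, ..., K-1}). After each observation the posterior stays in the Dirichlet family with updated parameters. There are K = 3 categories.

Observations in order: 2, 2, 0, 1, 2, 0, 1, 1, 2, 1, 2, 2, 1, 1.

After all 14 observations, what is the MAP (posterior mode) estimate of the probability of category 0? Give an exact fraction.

5/53

obs 1: x=2 → posterior Dirichlet(4/3, 12/5, 11)
obs 2: x=2 → posterior Dirichlet(4/3, 12/5, 12)
obs 3: x=0 → posterior Dirichlet(7/3, 12/5, 12)
obs 4: x=1 → posterior Dirichlet(7/3, 17/5, 12)
obs 5: x=2 → posterior Dirichlet(7/3, 17/5, 13)
obs 6: x=0 → posterior Dirichlet(10/3, 17/5, 13)
obs 7: x=1 → posterior Dirichlet(10/3, 22/5, 13)
obs 8: x=1 → posterior Dirichlet(10/3, 27/5, 13)
obs 9: x=2 → posterior Dirichlet(10/3, 27/5, 14)
obs 10: x=1 → posterior Dirichlet(10/3, 32/5, 14)
obs 11: x=2 → posterior Dirichlet(10/3, 32/5, 15)
obs 12: x=2 → posterior Dirichlet(10/3, 32/5, 16)
obs 13: x=1 → posterior Dirichlet(10/3, 37/5, 16)
obs 14: x=1 → posterior Dirichlet(10/3, 42/5, 16)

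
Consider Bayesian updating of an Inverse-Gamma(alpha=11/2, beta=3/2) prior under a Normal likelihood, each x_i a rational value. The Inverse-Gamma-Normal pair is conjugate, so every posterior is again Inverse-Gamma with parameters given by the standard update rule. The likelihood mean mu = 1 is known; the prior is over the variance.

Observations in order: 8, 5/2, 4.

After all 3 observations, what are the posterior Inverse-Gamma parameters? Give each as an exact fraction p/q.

alpha=7, beta=253/8

obs 1: x=8 → posterior Inverse-Gamma(6, 26)
obs 2: x=5/2 → posterior Inverse-Gamma(13/2, 217/8)
obs 3: x=4 → posterior Inverse-Gamma(7, 253/8)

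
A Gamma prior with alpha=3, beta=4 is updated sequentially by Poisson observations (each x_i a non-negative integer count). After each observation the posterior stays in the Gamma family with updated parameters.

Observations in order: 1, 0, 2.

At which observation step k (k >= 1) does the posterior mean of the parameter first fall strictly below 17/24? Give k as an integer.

obs 1: x=1 → posterior Gamma(4, 5)
obs 2: x=0 → posterior Gamma(4, 6)
obs 3: x=2 → posterior Gamma(6, 7)

k = 2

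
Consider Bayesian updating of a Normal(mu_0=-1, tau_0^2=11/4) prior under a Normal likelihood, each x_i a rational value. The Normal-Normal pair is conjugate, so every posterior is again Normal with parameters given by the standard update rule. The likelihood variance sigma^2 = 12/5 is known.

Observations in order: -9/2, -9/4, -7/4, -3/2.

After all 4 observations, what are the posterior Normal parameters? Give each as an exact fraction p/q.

obs 1: x=-9/2 → posterior Normal(-591/206, 132/103)
obs 2: x=-9/4 → posterior Normal(-1677/632, 66/79)
obs 3: x=-7/4 → posterior Normal(-1031/426, 44/71)
obs 4: x=-3/2 → posterior Normal(-299/134, 33/67)

mu_0=-299/134, tau_0^2=33/67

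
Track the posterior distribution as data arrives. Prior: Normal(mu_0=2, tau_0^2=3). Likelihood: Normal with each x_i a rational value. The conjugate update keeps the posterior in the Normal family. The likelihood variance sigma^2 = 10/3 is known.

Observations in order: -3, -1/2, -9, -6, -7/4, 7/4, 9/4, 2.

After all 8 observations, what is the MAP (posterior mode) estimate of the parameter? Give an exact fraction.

-433/328

obs 1: x=-3 → posterior Normal(-7/19, 30/19)
obs 2: x=-1/2 → posterior Normal(-23/56, 15/14)
obs 3: x=-9 → posterior Normal(-5/2, 30/37)
obs 4: x=-6 → posterior Normal(-293/92, 15/23)
obs 5: x=-7/4 → posterior Normal(-59/20, 6/11)
obs 6: x=7/4 → posterior Normal(-293/128, 15/32)
obs 7: x=9/4 → posterior Normal(-505/292, 30/73)
obs 8: x=2 → posterior Normal(-433/328, 15/41)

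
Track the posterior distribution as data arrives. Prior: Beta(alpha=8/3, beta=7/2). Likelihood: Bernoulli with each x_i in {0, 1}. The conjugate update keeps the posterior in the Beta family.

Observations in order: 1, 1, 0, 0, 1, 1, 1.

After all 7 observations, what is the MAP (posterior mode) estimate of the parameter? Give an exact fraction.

40/67

obs 1: x=1 → posterior Beta(11/3, 7/2)
obs 2: x=1 → posterior Beta(14/3, 7/2)
obs 3: x=0 → posterior Beta(14/3, 9/2)
obs 4: x=0 → posterior Beta(14/3, 11/2)
obs 5: x=1 → posterior Beta(17/3, 11/2)
obs 6: x=1 → posterior Beta(20/3, 11/2)
obs 7: x=1 → posterior Beta(23/3, 11/2)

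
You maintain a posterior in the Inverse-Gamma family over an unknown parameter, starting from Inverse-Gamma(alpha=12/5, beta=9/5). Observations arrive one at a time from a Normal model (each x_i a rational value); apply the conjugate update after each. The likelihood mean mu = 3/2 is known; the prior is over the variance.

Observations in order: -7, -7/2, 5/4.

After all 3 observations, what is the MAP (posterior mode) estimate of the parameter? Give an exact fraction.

obs 1: x=-7 → posterior Inverse-Gamma(29/10, 1517/40)
obs 2: x=-7/2 → posterior Inverse-Gamma(17/5, 2017/40)
obs 3: x=5/4 → posterior Inverse-Gamma(39/10, 8073/160)

8073/784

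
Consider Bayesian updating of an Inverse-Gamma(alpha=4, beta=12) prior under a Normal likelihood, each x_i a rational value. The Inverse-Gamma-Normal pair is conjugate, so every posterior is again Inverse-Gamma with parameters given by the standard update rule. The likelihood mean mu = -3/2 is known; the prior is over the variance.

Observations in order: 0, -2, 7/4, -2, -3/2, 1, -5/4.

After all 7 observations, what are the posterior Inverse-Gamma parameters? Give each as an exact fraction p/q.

alpha=15/2, beta=349/16

obs 1: x=0 → posterior Inverse-Gamma(9/2, 105/8)
obs 2: x=-2 → posterior Inverse-Gamma(5, 53/4)
obs 3: x=7/4 → posterior Inverse-Gamma(11/2, 593/32)
obs 4: x=-2 → posterior Inverse-Gamma(6, 597/32)
obs 5: x=-3/2 → posterior Inverse-Gamma(13/2, 597/32)
obs 6: x=1 → posterior Inverse-Gamma(7, 697/32)
obs 7: x=-5/4 → posterior Inverse-Gamma(15/2, 349/16)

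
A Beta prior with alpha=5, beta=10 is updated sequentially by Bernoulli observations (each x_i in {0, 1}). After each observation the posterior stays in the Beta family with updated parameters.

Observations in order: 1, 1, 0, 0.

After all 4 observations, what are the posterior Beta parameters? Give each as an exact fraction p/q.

alpha=7, beta=12

obs 1: x=1 → posterior Beta(6, 10)
obs 2: x=1 → posterior Beta(7, 10)
obs 3: x=0 → posterior Beta(7, 11)
obs 4: x=0 → posterior Beta(7, 12)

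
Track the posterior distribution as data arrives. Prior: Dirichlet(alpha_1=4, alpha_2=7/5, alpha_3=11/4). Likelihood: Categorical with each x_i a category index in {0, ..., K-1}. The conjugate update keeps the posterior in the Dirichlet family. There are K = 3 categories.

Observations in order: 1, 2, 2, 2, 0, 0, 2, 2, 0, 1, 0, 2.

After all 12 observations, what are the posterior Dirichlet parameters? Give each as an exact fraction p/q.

obs 1: x=1 → posterior Dirichlet(4, 12/5, 11/4)
obs 2: x=2 → posterior Dirichlet(4, 12/5, 15/4)
obs 3: x=2 → posterior Dirichlet(4, 12/5, 19/4)
obs 4: x=2 → posterior Dirichlet(4, 12/5, 23/4)
obs 5: x=0 → posterior Dirichlet(5, 12/5, 23/4)
obs 6: x=0 → posterior Dirichlet(6, 12/5, 23/4)
obs 7: x=2 → posterior Dirichlet(6, 12/5, 27/4)
obs 8: x=2 → posterior Dirichlet(6, 12/5, 31/4)
obs 9: x=0 → posterior Dirichlet(7, 12/5, 31/4)
obs 10: x=1 → posterior Dirichlet(7, 17/5, 31/4)
obs 11: x=0 → posterior Dirichlet(8, 17/5, 31/4)
obs 12: x=2 → posterior Dirichlet(8, 17/5, 35/4)

alpha_1=8, alpha_2=17/5, alpha_3=35/4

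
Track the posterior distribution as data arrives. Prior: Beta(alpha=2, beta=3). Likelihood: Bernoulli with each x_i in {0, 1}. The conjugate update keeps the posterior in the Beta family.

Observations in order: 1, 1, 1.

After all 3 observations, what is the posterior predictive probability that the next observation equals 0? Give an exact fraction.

3/8

obs 1: x=1 → posterior Beta(3, 3)
obs 2: x=1 → posterior Beta(4, 3)
obs 3: x=1 → posterior Beta(5, 3)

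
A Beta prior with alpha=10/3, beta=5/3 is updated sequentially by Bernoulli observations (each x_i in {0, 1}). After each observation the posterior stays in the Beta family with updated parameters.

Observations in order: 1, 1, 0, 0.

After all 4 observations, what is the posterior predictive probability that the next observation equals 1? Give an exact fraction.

16/27

obs 1: x=1 → posterior Beta(13/3, 5/3)
obs 2: x=1 → posterior Beta(16/3, 5/3)
obs 3: x=0 → posterior Beta(16/3, 8/3)
obs 4: x=0 → posterior Beta(16/3, 11/3)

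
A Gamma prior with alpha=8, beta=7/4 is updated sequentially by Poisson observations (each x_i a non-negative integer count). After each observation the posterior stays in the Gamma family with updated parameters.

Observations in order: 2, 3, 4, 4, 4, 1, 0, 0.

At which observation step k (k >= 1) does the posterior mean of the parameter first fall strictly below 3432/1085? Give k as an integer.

k = 7

obs 1: x=2 → posterior Gamma(10, 11/4)
obs 2: x=3 → posterior Gamma(13, 15/4)
obs 3: x=4 → posterior Gamma(17, 19/4)
obs 4: x=4 → posterior Gamma(21, 23/4)
obs 5: x=4 → posterior Gamma(25, 27/4)
obs 6: x=1 → posterior Gamma(26, 31/4)
obs 7: x=0 → posterior Gamma(26, 35/4)
obs 8: x=0 → posterior Gamma(26, 39/4)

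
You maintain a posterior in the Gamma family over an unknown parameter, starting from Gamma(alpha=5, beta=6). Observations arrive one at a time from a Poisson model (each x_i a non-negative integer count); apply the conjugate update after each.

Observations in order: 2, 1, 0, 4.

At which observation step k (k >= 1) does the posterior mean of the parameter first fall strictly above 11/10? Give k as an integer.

obs 1: x=2 → posterior Gamma(7, 7)
obs 2: x=1 → posterior Gamma(8, 8)
obs 3: x=0 → posterior Gamma(8, 9)
obs 4: x=4 → posterior Gamma(12, 10)

k = 4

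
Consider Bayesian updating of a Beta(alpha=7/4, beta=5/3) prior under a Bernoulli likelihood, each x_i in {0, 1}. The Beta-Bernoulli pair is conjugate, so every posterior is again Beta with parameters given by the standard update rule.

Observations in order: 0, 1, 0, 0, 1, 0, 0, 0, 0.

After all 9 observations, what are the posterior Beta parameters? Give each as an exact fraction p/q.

alpha=15/4, beta=26/3

obs 1: x=0 → posterior Beta(7/4, 8/3)
obs 2: x=1 → posterior Beta(11/4, 8/3)
obs 3: x=0 → posterior Beta(11/4, 11/3)
obs 4: x=0 → posterior Beta(11/4, 14/3)
obs 5: x=1 → posterior Beta(15/4, 14/3)
obs 6: x=0 → posterior Beta(15/4, 17/3)
obs 7: x=0 → posterior Beta(15/4, 20/3)
obs 8: x=0 → posterior Beta(15/4, 23/3)
obs 9: x=0 → posterior Beta(15/4, 26/3)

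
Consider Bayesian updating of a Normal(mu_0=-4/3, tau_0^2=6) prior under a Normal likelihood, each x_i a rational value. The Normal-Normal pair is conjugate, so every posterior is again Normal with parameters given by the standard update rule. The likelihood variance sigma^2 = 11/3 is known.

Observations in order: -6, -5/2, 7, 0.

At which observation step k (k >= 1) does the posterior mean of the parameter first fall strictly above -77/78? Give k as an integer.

k = 3

obs 1: x=-6 → posterior Normal(-368/87, 66/29)
obs 2: x=-5/2 → posterior Normal(-503/141, 66/47)
obs 3: x=7 → posterior Normal(-25/39, 66/65)
obs 4: x=0 → posterior Normal(-125/249, 66/83)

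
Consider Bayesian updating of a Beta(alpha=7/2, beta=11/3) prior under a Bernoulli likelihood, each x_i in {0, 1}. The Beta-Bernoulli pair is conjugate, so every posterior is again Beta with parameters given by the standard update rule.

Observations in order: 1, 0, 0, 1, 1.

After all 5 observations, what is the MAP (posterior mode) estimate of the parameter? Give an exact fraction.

33/61

obs 1: x=1 → posterior Beta(9/2, 11/3)
obs 2: x=0 → posterior Beta(9/2, 14/3)
obs 3: x=0 → posterior Beta(9/2, 17/3)
obs 4: x=1 → posterior Beta(11/2, 17/3)
obs 5: x=1 → posterior Beta(13/2, 17/3)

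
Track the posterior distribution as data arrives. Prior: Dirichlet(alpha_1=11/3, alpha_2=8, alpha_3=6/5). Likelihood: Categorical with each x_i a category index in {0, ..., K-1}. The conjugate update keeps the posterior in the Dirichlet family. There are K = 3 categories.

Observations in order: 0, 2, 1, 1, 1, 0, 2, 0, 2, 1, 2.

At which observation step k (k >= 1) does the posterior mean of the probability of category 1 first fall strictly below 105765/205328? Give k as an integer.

k = 9

obs 1: x=0 → posterior Dirichlet(14/3, 8, 6/5)
obs 2: x=2 → posterior Dirichlet(14/3, 8, 11/5)
obs 3: x=1 → posterior Dirichlet(14/3, 9, 11/5)
obs 4: x=1 → posterior Dirichlet(14/3, 10, 11/5)
obs 5: x=1 → posterior Dirichlet(14/3, 11, 11/5)
obs 6: x=0 → posterior Dirichlet(17/3, 11, 11/5)
obs 7: x=2 → posterior Dirichlet(17/3, 11, 16/5)
obs 8: x=0 → posterior Dirichlet(20/3, 11, 16/5)
obs 9: x=2 → posterior Dirichlet(20/3, 11, 21/5)
obs 10: x=1 → posterior Dirichlet(20/3, 12, 21/5)
obs 11: x=2 → posterior Dirichlet(20/3, 12, 26/5)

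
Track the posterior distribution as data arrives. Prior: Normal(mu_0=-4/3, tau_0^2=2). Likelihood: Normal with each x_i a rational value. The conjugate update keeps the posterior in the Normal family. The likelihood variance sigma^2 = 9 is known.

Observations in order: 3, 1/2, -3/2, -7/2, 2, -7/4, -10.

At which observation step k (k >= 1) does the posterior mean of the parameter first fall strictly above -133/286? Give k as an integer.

k = 2

obs 1: x=3 → posterior Normal(-6/11, 18/11)
obs 2: x=1/2 → posterior Normal(-5/13, 18/13)
obs 3: x=-3/2 → posterior Normal(-8/15, 6/5)
obs 4: x=-7/2 → posterior Normal(-15/17, 18/17)
obs 5: x=2 → posterior Normal(-11/19, 18/19)
obs 6: x=-7/4 → posterior Normal(-29/42, 6/7)
obs 7: x=-10 → posterior Normal(-3/2, 18/23)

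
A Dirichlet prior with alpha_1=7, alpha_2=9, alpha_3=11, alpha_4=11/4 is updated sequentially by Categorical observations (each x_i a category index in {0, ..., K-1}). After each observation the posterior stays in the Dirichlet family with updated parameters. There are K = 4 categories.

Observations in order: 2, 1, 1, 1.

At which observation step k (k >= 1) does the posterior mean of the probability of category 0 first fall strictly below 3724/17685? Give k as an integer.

obs 1: x=2 → posterior Dirichlet(7, 9, 12, 11/4)
obs 2: x=1 → posterior Dirichlet(7, 10, 12, 11/4)
obs 3: x=1 → posterior Dirichlet(7, 11, 12, 11/4)
obs 4: x=1 → posterior Dirichlet(7, 12, 12, 11/4)

k = 4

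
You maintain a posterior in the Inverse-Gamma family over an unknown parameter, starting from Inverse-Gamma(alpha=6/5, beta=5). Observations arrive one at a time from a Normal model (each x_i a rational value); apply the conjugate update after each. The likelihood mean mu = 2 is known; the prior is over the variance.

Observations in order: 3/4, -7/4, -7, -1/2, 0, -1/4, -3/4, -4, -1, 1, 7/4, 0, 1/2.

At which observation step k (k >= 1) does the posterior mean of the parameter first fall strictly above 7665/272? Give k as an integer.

obs 1: x=3/4 → posterior Inverse-Gamma(17/10, 185/32)
obs 2: x=-7/4 → posterior Inverse-Gamma(11/5, 205/16)
obs 3: x=-7 → posterior Inverse-Gamma(27/10, 853/16)
obs 4: x=-1/2 → posterior Inverse-Gamma(16/5, 903/16)
obs 5: x=0 → posterior Inverse-Gamma(37/10, 935/16)
obs 6: x=-1/4 → posterior Inverse-Gamma(21/5, 1951/32)
obs 7: x=-3/4 → posterior Inverse-Gamma(47/10, 259/4)
obs 8: x=-4 → posterior Inverse-Gamma(26/5, 331/4)
obs 9: x=-1 → posterior Inverse-Gamma(57/10, 349/4)
obs 10: x=1 → posterior Inverse-Gamma(31/5, 351/4)
obs 11: x=7/4 → posterior Inverse-Gamma(67/10, 2809/32)
obs 12: x=0 → posterior Inverse-Gamma(36/5, 2873/32)
obs 13: x=1/2 → posterior Inverse-Gamma(77/10, 2909/32)

k = 3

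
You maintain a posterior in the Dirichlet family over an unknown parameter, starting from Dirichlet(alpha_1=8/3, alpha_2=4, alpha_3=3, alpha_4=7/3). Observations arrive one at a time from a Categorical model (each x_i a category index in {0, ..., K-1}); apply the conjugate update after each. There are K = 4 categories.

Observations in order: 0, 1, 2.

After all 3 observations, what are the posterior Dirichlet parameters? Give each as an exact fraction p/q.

alpha_1=11/3, alpha_2=5, alpha_3=4, alpha_4=7/3

obs 1: x=0 → posterior Dirichlet(11/3, 4, 3, 7/3)
obs 2: x=1 → posterior Dirichlet(11/3, 5, 3, 7/3)
obs 3: x=2 → posterior Dirichlet(11/3, 5, 4, 7/3)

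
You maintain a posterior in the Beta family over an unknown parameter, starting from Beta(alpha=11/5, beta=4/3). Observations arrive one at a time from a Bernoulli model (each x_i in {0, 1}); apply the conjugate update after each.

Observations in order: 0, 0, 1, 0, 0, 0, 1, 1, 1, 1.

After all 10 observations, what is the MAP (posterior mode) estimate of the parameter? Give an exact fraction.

93/173

obs 1: x=0 → posterior Beta(11/5, 7/3)
obs 2: x=0 → posterior Beta(11/5, 10/3)
obs 3: x=1 → posterior Beta(16/5, 10/3)
obs 4: x=0 → posterior Beta(16/5, 13/3)
obs 5: x=0 → posterior Beta(16/5, 16/3)
obs 6: x=0 → posterior Beta(16/5, 19/3)
obs 7: x=1 → posterior Beta(21/5, 19/3)
obs 8: x=1 → posterior Beta(26/5, 19/3)
obs 9: x=1 → posterior Beta(31/5, 19/3)
obs 10: x=1 → posterior Beta(36/5, 19/3)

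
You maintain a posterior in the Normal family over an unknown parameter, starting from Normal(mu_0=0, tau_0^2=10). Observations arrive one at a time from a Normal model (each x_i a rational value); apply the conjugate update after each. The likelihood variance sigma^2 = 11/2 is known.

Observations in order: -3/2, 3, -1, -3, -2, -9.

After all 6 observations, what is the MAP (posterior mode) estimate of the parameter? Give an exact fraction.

-270/131

obs 1: x=-3/2 → posterior Normal(-30/31, 110/31)
obs 2: x=3 → posterior Normal(10/17, 110/51)
obs 3: x=-1 → posterior Normal(10/71, 110/71)
obs 4: x=-3 → posterior Normal(-50/91, 110/91)
obs 5: x=-2 → posterior Normal(-30/37, 110/111)
obs 6: x=-9 → posterior Normal(-270/131, 110/131)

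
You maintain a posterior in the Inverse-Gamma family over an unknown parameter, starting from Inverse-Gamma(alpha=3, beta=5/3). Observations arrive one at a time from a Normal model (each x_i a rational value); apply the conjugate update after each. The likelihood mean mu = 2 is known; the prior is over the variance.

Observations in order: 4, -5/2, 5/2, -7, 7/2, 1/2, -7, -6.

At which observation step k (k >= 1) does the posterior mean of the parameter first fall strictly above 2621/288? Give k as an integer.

k = 4

obs 1: x=4 → posterior Inverse-Gamma(7/2, 11/3)
obs 2: x=-5/2 → posterior Inverse-Gamma(4, 331/24)
obs 3: x=5/2 → posterior Inverse-Gamma(9/2, 167/12)
obs 4: x=-7 → posterior Inverse-Gamma(5, 653/12)
obs 5: x=7/2 → posterior Inverse-Gamma(11/2, 1333/24)
obs 6: x=1/2 → posterior Inverse-Gamma(6, 170/3)
obs 7: x=-7 → posterior Inverse-Gamma(13/2, 583/6)
obs 8: x=-6 → posterior Inverse-Gamma(7, 775/6)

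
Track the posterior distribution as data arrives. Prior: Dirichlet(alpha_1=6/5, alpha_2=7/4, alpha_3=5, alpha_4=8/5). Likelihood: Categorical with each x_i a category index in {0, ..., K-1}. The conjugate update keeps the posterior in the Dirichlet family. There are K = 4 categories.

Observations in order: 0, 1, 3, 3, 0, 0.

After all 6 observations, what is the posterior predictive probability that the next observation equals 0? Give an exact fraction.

84/311

obs 1: x=0 → posterior Dirichlet(11/5, 7/4, 5, 8/5)
obs 2: x=1 → posterior Dirichlet(11/5, 11/4, 5, 8/5)
obs 3: x=3 → posterior Dirichlet(11/5, 11/4, 5, 13/5)
obs 4: x=3 → posterior Dirichlet(11/5, 11/4, 5, 18/5)
obs 5: x=0 → posterior Dirichlet(16/5, 11/4, 5, 18/5)
obs 6: x=0 → posterior Dirichlet(21/5, 11/4, 5, 18/5)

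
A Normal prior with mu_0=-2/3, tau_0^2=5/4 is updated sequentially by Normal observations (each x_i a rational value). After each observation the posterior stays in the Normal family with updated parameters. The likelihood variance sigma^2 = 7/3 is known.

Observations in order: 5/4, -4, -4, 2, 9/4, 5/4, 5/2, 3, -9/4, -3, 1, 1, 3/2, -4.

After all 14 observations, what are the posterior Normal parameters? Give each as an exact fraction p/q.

mu_0=-247/1428, tau_0^2=5/34

obs 1: x=5/4 → posterior Normal(1/516, 35/43)
obs 2: x=-4 → posterior Normal(-719/696, 35/58)
obs 3: x=-4 → posterior Normal(-1439/876, 35/73)
obs 4: x=2 → posterior Normal(-1079/1056, 35/88)
obs 5: x=9/4 → posterior Normal(-337/618, 35/103)
obs 6: x=5/4 → posterior Normal(-449/1416, 35/118)
obs 7: x=5/2 → posterior Normal(1/1596, 5/19)
obs 8: x=3 → posterior Normal(541/1776, 35/148)
obs 9: x=-9/4 → posterior Normal(34/489, 35/163)
obs 10: x=-3 → posterior Normal(-101/534, 35/178)
obs 11: x=1 → posterior Normal(-56/579, 35/193)
obs 12: x=1 → posterior Normal(-11/624, 35/208)
obs 13: x=3/2 → posterior Normal(113/1338, 35/223)
obs 14: x=-4 → posterior Normal(-247/1428, 5/34)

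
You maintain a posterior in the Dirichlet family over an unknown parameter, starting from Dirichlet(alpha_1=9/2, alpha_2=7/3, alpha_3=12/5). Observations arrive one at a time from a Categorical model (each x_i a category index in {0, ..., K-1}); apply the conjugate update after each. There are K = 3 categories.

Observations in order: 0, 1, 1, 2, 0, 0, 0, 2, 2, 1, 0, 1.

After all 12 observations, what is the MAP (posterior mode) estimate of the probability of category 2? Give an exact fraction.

132/547

obs 1: x=0 → posterior Dirichlet(11/2, 7/3, 12/5)
obs 2: x=1 → posterior Dirichlet(11/2, 10/3, 12/5)
obs 3: x=1 → posterior Dirichlet(11/2, 13/3, 12/5)
obs 4: x=2 → posterior Dirichlet(11/2, 13/3, 17/5)
obs 5: x=0 → posterior Dirichlet(13/2, 13/3, 17/5)
obs 6: x=0 → posterior Dirichlet(15/2, 13/3, 17/5)
obs 7: x=0 → posterior Dirichlet(17/2, 13/3, 17/5)
obs 8: x=2 → posterior Dirichlet(17/2, 13/3, 22/5)
obs 9: x=2 → posterior Dirichlet(17/2, 13/3, 27/5)
obs 10: x=1 → posterior Dirichlet(17/2, 16/3, 27/5)
obs 11: x=0 → posterior Dirichlet(19/2, 16/3, 27/5)
obs 12: x=1 → posterior Dirichlet(19/2, 19/3, 27/5)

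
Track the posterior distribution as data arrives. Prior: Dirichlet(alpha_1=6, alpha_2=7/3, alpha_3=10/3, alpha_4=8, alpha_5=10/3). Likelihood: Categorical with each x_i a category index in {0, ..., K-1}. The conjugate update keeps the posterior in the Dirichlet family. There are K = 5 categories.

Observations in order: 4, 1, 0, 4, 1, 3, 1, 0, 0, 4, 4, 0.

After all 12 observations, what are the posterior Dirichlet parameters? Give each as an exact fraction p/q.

alpha_1=10, alpha_2=16/3, alpha_3=10/3, alpha_4=9, alpha_5=22/3

obs 1: x=4 → posterior Dirichlet(6, 7/3, 10/3, 8, 13/3)
obs 2: x=1 → posterior Dirichlet(6, 10/3, 10/3, 8, 13/3)
obs 3: x=0 → posterior Dirichlet(7, 10/3, 10/3, 8, 13/3)
obs 4: x=4 → posterior Dirichlet(7, 10/3, 10/3, 8, 16/3)
obs 5: x=1 → posterior Dirichlet(7, 13/3, 10/3, 8, 16/3)
obs 6: x=3 → posterior Dirichlet(7, 13/3, 10/3, 9, 16/3)
obs 7: x=1 → posterior Dirichlet(7, 16/3, 10/3, 9, 16/3)
obs 8: x=0 → posterior Dirichlet(8, 16/3, 10/3, 9, 16/3)
obs 9: x=0 → posterior Dirichlet(9, 16/3, 10/3, 9, 16/3)
obs 10: x=4 → posterior Dirichlet(9, 16/3, 10/3, 9, 19/3)
obs 11: x=4 → posterior Dirichlet(9, 16/3, 10/3, 9, 22/3)
obs 12: x=0 → posterior Dirichlet(10, 16/3, 10/3, 9, 22/3)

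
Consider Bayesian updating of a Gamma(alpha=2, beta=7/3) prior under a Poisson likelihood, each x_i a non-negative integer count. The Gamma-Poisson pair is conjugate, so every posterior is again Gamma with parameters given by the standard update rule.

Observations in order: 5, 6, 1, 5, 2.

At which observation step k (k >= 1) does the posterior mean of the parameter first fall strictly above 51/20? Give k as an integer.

k = 2

obs 1: x=5 → posterior Gamma(7, 10/3)
obs 2: x=6 → posterior Gamma(13, 13/3)
obs 3: x=1 → posterior Gamma(14, 16/3)
obs 4: x=5 → posterior Gamma(19, 19/3)
obs 5: x=2 → posterior Gamma(21, 22/3)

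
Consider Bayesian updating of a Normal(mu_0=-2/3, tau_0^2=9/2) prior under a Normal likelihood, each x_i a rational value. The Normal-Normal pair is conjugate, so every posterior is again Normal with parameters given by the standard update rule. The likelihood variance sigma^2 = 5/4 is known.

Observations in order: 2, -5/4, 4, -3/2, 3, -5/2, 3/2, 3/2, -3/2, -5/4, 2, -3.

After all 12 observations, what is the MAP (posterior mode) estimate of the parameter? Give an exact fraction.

152/663

obs 1: x=2 → posterior Normal(98/69, 45/46)
obs 2: x=-5/4 → posterior Normal(61/246, 45/82)
obs 3: x=4 → posterior Normal(493/354, 45/118)
obs 4: x=-3/2 → posterior Normal(331/462, 45/154)
obs 5: x=3 → posterior Normal(131/114, 9/38)
obs 6: x=-5/2 → posterior Normal(385/678, 45/226)
obs 7: x=3/2 → posterior Normal(547/786, 45/262)
obs 8: x=3/2 → posterior Normal(709/894, 45/298)
obs 9: x=-3/2 → posterior Normal(547/1002, 45/334)
obs 10: x=-5/4 → posterior Normal(206/555, 9/74)
obs 11: x=2 → posterior Normal(314/609, 45/406)
obs 12: x=-3 → posterior Normal(152/663, 45/442)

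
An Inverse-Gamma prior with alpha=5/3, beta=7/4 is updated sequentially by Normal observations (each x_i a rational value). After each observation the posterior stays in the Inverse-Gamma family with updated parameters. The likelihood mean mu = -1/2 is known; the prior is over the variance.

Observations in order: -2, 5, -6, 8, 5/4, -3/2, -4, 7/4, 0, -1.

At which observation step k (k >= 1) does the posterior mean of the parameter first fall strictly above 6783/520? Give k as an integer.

k = 3

obs 1: x=-2 → posterior Inverse-Gamma(13/6, 23/8)
obs 2: x=5 → posterior Inverse-Gamma(8/3, 18)
obs 3: x=-6 → posterior Inverse-Gamma(19/6, 265/8)
obs 4: x=8 → posterior Inverse-Gamma(11/3, 277/4)
obs 5: x=5/4 → posterior Inverse-Gamma(25/6, 2265/32)
obs 6: x=-3/2 → posterior Inverse-Gamma(14/3, 2281/32)
obs 7: x=-4 → posterior Inverse-Gamma(31/6, 2477/32)
obs 8: x=7/4 → posterior Inverse-Gamma(17/3, 1279/16)
obs 9: x=0 → posterior Inverse-Gamma(37/6, 1281/16)
obs 10: x=-1 → posterior Inverse-Gamma(20/3, 1283/16)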